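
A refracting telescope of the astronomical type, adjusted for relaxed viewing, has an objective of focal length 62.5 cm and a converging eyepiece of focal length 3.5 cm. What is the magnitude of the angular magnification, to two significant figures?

|M| = f_obj/|f_eye| = 62.5/3.5 = 17.857.

18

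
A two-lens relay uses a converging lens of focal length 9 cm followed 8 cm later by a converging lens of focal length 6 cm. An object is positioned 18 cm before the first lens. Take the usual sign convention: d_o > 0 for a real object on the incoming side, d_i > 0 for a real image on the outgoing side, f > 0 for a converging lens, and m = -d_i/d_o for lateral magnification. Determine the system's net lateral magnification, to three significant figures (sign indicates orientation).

Lens 1: 1/d_i1 = 1/f_1 - 1/d_o1 = 1/9 - 1/18 = 0.05556 cm^-1, so d_i1 = 18.000 cm.
m_1 = -(18.000)/18 = -1.0000.
This image would form 18.000 cm past lens 1, i.e. 10.000 cm beyond lens 2, so it is a virtual object for lens 2: d_o2 = 8 - 18.000 = -10.000 cm.
Lens 2: 1/d_i2 = 1/f_2 - 1/d_o2 = 1/6 - 1/(-10.000) = 0.26667 cm^-1, so d_i2 = 3.750 cm.
m_2 = -(3.750)/(-10.000) = 0.3750.
The system's lateral magnification is m_1 m_2 = (-1.0000)(0.3750) = -0.3750.

-0.375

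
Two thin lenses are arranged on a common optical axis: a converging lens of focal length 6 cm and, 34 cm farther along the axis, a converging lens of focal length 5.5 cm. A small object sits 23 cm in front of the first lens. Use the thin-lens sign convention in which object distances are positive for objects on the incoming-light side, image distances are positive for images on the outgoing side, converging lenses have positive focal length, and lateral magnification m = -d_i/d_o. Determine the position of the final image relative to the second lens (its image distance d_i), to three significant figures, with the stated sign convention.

6.98 cm

Applying the thin-lens equation to the first lens, 1/6 = 1/23 + 1/d_i1, which gives d_i1 = 8.118 cm.
The intermediate image is 8.118 cm to the right of lens 1, so d_o2 = L - d_i1 = 34 - 8.118 = 25.882 cm.
Applying the thin-lens equation again with f_2 = 5.5 cm and d_o2 = 25.882 cm gives d_i2 = 6.984 cm.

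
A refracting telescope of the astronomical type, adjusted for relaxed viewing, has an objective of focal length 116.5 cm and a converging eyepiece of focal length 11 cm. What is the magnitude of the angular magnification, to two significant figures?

|M| = f_obj/|f_eye| = 116.5/11 = 10.591.

11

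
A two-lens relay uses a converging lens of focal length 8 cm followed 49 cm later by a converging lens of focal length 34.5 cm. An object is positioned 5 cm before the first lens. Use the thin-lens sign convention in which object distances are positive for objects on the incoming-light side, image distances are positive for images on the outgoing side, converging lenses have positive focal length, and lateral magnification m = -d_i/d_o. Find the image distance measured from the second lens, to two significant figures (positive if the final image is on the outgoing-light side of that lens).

77 cm

Applying the thin-lens equation to the first lens, 1/8 = 1/5 + 1/d_i1, which gives d_i1 = -13.333 cm.
The intermediate image is virtual, 13.333 cm to the left of lens 1, so d_o2 = L - d_i1 = 49 - (-13.333) = 62.333 cm.
Applying the thin-lens equation again with f_2 = 34.5 cm and d_o2 = 62.333 cm gives d_i2 = 77.263 cm.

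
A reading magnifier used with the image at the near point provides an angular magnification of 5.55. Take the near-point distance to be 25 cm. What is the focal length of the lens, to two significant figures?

For the image at the near point, M = 1 + D/f.
f = D/(M - 1) = 25/(5.55 - 1) = 5.495 cm.

5.5 cm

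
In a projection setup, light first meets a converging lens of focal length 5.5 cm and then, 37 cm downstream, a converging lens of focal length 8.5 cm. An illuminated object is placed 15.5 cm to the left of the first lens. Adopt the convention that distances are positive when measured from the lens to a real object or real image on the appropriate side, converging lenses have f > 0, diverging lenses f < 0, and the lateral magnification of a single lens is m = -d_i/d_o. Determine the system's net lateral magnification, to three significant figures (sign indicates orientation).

Applying the thin-lens equation to the first lens, 1/5.5 = 1/15.5 + 1/d_i1, which gives d_i1 = 8.525 cm.
Its lateral magnification is m_1 = -d_i1/d_o1 = -(8.525)/15.5 = -0.5500.
That image sits 28.475 cm in front of the second lens, so d_o2 = 28.475 cm.
Applying the thin-lens equation again with f_2 = 8.5 cm and d_o2 = 28.475 cm gives d_i2 = 12.117 cm.
m_2 = -(12.117)/(28.475) = -0.4255.
Total m = m_1 x m_2 = (-0.5500)(-0.4255) = 0.2340.

0.234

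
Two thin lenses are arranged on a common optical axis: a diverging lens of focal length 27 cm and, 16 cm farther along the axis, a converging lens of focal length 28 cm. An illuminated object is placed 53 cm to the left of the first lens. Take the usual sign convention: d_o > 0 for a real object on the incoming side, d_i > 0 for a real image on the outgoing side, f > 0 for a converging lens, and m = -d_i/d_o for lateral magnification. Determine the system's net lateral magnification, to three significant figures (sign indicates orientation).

First lens: d_i1 = 1/(1/(-27) - 1/53) = -17.888 cm.
m_1 = -(-17.888)/53 = 0.3375.
The intermediate image is virtual, 17.888 cm to the left of lens 1, so d_o2 = L - d_i1 = 16 - (-17.888) = 33.888 cm.
Second lens: d_i2 = 1/(1/28 - 1/(33.888)) = 161.163 cm.
m_2 = -(161.163)/(33.888) = -4.7558.
Total m = m_1 x m_2 = (0.3375)(-4.7558) = -1.6051.

-1.61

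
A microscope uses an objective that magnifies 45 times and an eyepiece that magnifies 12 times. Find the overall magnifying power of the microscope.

540

The overall magnification of a compound microscope is the product of the objective and eyepiece magnifications:
M = M_obj x M_eye = 45 x 12 = 540.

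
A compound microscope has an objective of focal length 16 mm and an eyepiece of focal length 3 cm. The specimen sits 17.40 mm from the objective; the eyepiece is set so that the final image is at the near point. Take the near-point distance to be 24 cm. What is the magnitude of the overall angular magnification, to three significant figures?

Convert to cm: f_obj = 16 mm = 1.6 cm; d_o = 17.40 mm = 1.74 cm.
Objective: 1/d_i = 1/f_obj - 1/d_o = 1/1.6 - 1/1.74 = 0.05029 cm^-1, so d_i = 19.886 cm.
m_obj = -d_i/d_o = -19.886/1.74 = -11.429.
Eyepiece angular magnification (image at near point): M_eye = 1 + D/f_e = 1 + 24/3 = 9.000.
Overall M = m_obj x M_eye = (-11.429)(9.000) = -102.86.
|M| = 102.86.

103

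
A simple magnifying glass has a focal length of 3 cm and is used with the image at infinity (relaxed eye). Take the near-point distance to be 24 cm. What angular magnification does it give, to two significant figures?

M = D/f = 24/3 = 8.000.

8.0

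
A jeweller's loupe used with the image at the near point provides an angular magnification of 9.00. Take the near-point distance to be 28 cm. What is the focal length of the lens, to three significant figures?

For the image at the near point, M = 1 + D/f.
f = D/(M - 1) = 28/(9.0 - 1) = 3.500 cm.

3.50 cm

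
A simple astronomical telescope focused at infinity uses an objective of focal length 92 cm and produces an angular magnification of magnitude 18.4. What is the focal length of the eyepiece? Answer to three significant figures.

5.00 cm

|M| = f_obj/f_eye, so f_eye = f_obj/|M| = 92/18.4 = 5.000 cm.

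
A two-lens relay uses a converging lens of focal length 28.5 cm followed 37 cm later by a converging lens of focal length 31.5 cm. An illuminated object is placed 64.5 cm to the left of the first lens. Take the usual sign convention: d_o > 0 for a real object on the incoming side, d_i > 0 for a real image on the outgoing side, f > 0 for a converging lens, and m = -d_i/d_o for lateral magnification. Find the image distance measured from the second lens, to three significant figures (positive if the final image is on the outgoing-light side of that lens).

9.72 cm

Lens 1: 1/d_i1 = 1/f_1 - 1/d_o1 = 1/28.5 - 1/64.5 = 0.01958 cm^-1, so d_i1 = 51.063 cm.
This image would form 51.063 cm past lens 1, i.e. 14.063 cm beyond lens 2, so it is a virtual object for lens 2: d_o2 = 37 - 51.063 = -14.063 cm.
Lens 2: 1/d_i2 = 1/f_2 - 1/d_o2 = 1/31.5 - 1/(-14.063) = 0.10286 cm^-1, so d_i2 = 9.722 cm.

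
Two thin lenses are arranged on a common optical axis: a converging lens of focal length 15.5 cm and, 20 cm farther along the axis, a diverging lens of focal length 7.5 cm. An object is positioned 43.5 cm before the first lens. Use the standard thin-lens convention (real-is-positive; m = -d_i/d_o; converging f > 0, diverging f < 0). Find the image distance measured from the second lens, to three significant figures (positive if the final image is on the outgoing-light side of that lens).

8.95 cm

Lens 1: 1/d_i1 = 1/f_1 - 1/d_o1 = 1/15.5 - 1/43.5 = 0.04153 cm^-1, so d_i1 = 24.080 cm.
Since 24.080 cm > 20 cm, the first image lies past the second lens and serves as a virtual object: d_o2 = L - d_i1 = -4.080 cm.
Lens 2: 1/d_i2 = 1/f_2 - 1/d_o2 = 1/(-7.5) - 1/(-4.080) = 0.11174 cm^-1, so d_i2 = 8.949 cm.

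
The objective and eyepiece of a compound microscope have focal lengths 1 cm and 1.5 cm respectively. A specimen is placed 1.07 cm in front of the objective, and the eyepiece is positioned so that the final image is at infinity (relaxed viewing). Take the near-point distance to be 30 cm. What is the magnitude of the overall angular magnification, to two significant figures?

290

Objective: 1/d_i = 1/f_obj - 1/d_o = 1/1 - 1/1.07 = 0.06542 cm^-1, so d_i = 15.286 cm.
m_obj = -d_i/d_o = -15.286/1.07 = -14.286.
Eyepiece angular magnification (image at infinity): M_eye = D/f_e = 30/1.5 = 20.000.
Overall M = m_obj x M_eye = (-14.286)(20.000) = -285.71.
|M| = 285.71.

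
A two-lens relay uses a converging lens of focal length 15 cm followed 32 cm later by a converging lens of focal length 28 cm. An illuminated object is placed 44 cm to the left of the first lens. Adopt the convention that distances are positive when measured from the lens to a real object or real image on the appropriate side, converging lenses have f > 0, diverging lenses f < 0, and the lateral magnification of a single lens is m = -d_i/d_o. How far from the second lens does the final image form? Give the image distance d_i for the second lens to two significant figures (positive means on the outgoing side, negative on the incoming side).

-14 cm

First lens: d_i1 = 1/(1/15 - 1/44) = 22.759 cm.
The intermediate image is 22.759 cm to the right of lens 1, so d_o2 = L - d_i1 = 32 - 22.759 = 9.241 cm.
Second lens: d_i2 = 1/(1/28 - 1/(9.241)) = -13.794 cm.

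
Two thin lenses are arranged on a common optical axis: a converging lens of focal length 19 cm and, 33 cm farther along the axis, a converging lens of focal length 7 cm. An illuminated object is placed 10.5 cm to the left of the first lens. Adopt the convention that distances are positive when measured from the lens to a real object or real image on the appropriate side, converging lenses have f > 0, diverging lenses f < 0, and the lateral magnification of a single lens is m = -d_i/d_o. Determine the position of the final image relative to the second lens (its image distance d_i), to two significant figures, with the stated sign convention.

Lens 1: 1/d_i1 = 1/f_1 - 1/d_o1 = 1/19 - 1/10.5 = -0.04261 cm^-1, so d_i1 = -23.471 cm.
The intermediate image is virtual, 23.471 cm to the left of lens 1, so d_o2 = L - d_i1 = 33 - (-23.471) = 56.471 cm.
Lens 2: 1/d_i2 = 1/f_2 - 1/d_o2 = 1/7 - 1/(56.471) = 0.12515 cm^-1, so d_i2 = 7.990 cm.

8.0 cm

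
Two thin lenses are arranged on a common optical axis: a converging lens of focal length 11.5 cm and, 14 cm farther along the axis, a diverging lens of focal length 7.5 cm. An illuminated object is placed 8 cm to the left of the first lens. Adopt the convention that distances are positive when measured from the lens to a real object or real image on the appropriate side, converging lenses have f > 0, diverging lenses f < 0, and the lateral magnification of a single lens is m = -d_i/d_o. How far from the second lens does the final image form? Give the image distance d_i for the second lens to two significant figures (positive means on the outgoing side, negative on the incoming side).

Lens 1: 1/d_i1 = 1/f_1 - 1/d_o1 = 1/11.5 - 1/8 = -0.03804 cm^-1, so d_i1 = -26.286 cm.
The intermediate image is virtual, 26.286 cm to the left of lens 1, so d_o2 = L - d_i1 = 14 - (-26.286) = 40.286 cm.
Lens 2: 1/d_i2 = 1/f_2 - 1/d_o2 = 1/(-7.5) - 1/(40.286) = -0.15816 cm^-1, so d_i2 = -6.323 cm.

-6.3 cm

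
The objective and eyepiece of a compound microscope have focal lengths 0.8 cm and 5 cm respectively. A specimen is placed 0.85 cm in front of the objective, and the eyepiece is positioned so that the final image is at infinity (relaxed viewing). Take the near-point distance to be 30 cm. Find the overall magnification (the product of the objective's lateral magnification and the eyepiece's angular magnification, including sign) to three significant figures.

-96.0

Objective: 1/d_i = 1/f_obj - 1/d_o = 1/0.8 - 1/0.85 = 0.07353 cm^-1, so d_i = 13.600 cm.
m_obj = -d_i/d_o = -13.600/0.85 = -16.000.
Eyepiece angular magnification (image at infinity): M_eye = D/f_e = 30/5 = 6.000.
Overall M = m_obj x M_eye = (-16.000)(6.000) = -96.00.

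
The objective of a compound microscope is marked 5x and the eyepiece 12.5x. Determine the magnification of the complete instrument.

62.5

The overall magnification of a compound microscope is the product of the objective and eyepiece magnifications:
M = M_obj x M_eye = 5 x 12.5 = 62.5.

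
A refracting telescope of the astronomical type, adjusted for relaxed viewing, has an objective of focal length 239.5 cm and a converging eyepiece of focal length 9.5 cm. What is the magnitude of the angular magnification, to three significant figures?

|M| = f_obj/|f_eye| = 239.5/9.5 = 25.211.

25.2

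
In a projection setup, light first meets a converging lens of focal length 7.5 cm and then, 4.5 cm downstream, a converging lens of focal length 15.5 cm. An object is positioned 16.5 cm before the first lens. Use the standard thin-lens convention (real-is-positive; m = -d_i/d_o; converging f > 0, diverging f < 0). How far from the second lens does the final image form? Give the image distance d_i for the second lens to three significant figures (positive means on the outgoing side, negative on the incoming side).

Applying the thin-lens equation to the first lens, 1/7.5 = 1/16.5 + 1/d_i1, which gives d_i1 = 13.750 cm.
Since 13.750 cm > 4.5 cm, the first image lies past the second lens and serves as a virtual object: d_o2 = L - d_i1 = -9.250 cm.
Applying the thin-lens equation again with f_2 = 15.5 cm and d_o2 = -9.250 cm gives d_i2 = 5.793 cm.

5.79 cm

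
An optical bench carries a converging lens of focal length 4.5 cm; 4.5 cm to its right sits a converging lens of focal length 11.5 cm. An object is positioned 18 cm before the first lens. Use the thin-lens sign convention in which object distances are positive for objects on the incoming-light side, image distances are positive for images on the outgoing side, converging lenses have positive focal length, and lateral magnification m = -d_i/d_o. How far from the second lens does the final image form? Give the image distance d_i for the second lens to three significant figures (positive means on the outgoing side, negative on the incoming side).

First lens: d_i1 = 1/(1/4.5 - 1/18) = 6.000 cm.
Since 6.000 cm > 4.5 cm, the first image lies past the second lens and serves as a virtual object: d_o2 = L - d_i1 = -1.500 cm.
Second lens: d_i2 = 1/(1/11.5 - 1/(-1.500)) = 1.327 cm.

1.33 cm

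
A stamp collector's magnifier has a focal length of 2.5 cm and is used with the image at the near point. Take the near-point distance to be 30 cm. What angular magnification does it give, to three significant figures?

M = 1 + D/f = 1 + 30/2.5 = 13.000.

13.0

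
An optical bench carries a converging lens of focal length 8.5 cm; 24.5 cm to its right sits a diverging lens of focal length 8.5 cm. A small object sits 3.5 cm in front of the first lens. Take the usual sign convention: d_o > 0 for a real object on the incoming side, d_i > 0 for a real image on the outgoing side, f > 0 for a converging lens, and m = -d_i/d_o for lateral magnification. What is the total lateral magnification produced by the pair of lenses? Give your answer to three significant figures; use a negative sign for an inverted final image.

Lens 1: 1/d_i1 = 1/f_1 - 1/d_o1 = 1/8.5 - 1/3.5 = -0.16807 cm^-1, so d_i1 = -5.950 cm.
m_1 = -(-5.950)/3.5 = 1.7000.
The intermediate image is virtual, 5.950 cm to the left of lens 1, so d_o2 = L - d_i1 = 24.5 - (-5.950) = 30.450 cm.
Lens 2: 1/d_i2 = 1/f_2 - 1/d_o2 = 1/(-8.5) - 1/(30.450) = -0.15049 cm^-1, so d_i2 = -6.645 cm.
m_2 = -(-6.645)/(30.450) = 0.2182.
Total m = m_1 x m_2 = (1.7000)(0.2182) = 0.3710.

0.371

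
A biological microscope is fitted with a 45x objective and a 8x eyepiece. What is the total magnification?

The overall magnification of a compound microscope is the product of the objective and eyepiece magnifications:
M = M_obj x M_eye = 45 x 8 = 360.

360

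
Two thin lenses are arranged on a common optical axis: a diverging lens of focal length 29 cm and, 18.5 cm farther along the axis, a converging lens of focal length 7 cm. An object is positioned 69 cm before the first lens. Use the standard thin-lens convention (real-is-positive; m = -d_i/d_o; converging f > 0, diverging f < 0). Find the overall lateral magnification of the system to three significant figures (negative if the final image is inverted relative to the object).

Applying the thin-lens equation to the first lens, 1/(-29) = 1/69 + 1/d_i1, which gives d_i1 = -20.418 cm.
Its lateral magnification is m_1 = -d_i1/d_o1 = -(-20.418)/69 = 0.2959.
The intermediate image is virtual, 20.418 cm to the left of lens 1, so d_o2 = L - d_i1 = 18.5 - (-20.418) = 38.918 cm.
Applying the thin-lens equation again with f_2 = 7 cm and d_o2 = 38.918 cm gives d_i2 = 8.535 cm.
m_2 = -(8.535)/(38.918) = -0.2193.
Total m = m_1 x m_2 = (0.2959)(-0.2193) = -0.0649.

-0.0649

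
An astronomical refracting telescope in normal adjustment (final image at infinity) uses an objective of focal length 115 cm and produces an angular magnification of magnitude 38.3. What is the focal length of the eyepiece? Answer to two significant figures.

|M| = f_obj/f_eye, so f_eye = f_obj/|M| = 115/38.3 = 3.003 cm.

3.0 cm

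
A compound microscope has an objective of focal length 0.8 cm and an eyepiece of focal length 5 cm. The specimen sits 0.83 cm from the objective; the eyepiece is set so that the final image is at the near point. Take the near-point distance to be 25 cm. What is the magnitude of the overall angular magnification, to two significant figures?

Objective: 1/d_i = 1/f_obj - 1/d_o = 1/0.8 - 1/0.83 = 0.04518 cm^-1, so d_i = 22.133 cm.
m_obj = -d_i/d_o = -22.133/0.83 = -26.667.
Eyepiece angular magnification (image at near point): M_eye = 1 + D/f_e = 1 + 25/5 = 6.000.
Overall M = m_obj x M_eye = (-26.667)(6.000) = -160.00.
|M| = 160.00.

160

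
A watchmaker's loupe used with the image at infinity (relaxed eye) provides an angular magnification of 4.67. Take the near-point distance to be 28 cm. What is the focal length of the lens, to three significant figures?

For the image at infinity, M = D/f.
f = D/M = 28/4.67 = 5.996 cm.

6.00 cm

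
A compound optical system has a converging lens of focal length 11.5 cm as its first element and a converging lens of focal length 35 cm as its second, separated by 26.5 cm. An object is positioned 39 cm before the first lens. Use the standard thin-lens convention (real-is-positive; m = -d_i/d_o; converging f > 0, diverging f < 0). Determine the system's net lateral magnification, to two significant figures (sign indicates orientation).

-0.59

First lens: d_i1 = 1/(1/11.5 - 1/39) = 16.309 cm.
m_1 = -(16.309)/39 = -0.4182.
That image sits 10.191 cm in front of the second lens, so d_o2 = 10.191 cm.
Second lens: d_i2 = 1/(1/35 - 1/(10.191)) = -14.377 cm.
m_2 = -(-14.377)/(10.191) = 1.4108.
The system's lateral magnification is m_1 m_2 = (-0.4182)(1.4108) = -0.5900.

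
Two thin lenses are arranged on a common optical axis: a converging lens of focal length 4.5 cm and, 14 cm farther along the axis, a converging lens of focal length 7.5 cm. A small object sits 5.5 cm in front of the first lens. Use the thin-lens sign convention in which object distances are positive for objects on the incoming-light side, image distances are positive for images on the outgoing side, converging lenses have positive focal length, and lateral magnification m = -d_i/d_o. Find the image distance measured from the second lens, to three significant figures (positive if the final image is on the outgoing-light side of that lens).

4.42 cm

Applying the thin-lens equation to the first lens, 1/4.5 = 1/5.5 + 1/d_i1, which gives d_i1 = 24.750 cm.
This image would form 24.750 cm past lens 1, i.e. 10.750 cm beyond lens 2, so it is a virtual object for lens 2: d_o2 = 14 - 24.750 = -10.750 cm.
Applying the thin-lens equation again with f_2 = 7.5 cm and d_o2 = -10.750 cm gives d_i2 = 4.418 cm.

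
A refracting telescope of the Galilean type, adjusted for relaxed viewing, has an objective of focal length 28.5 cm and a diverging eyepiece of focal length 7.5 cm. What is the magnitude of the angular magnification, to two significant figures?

3.8

|M| = f_obj/|f_eye| = 28.5/7.5 = 3.800.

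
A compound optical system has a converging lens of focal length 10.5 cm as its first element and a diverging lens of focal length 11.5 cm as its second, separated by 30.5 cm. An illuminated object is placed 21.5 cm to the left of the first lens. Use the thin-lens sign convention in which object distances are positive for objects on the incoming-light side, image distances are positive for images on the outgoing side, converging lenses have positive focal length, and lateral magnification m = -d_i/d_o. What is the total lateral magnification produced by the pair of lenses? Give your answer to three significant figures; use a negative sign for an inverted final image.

-0.511

First lens: d_i1 = 1/(1/10.5 - 1/21.5) = 20.523 cm.
m_1 = -(20.523)/21.5 = -0.9545.
Object distance for lens 2: d_o2 = 30.5 - 20.523 = 9.977 cm.
Second lens: d_i2 = 1/(1/(-11.5) - 1/(9.977)) = -5.342 cm.
m_2 = -(-5.342)/(9.977) = 0.5354.
Overall magnification: m = m_1 m_2 = -0.5111.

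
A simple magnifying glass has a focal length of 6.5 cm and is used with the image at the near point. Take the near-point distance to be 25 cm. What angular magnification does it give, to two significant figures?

M = 1 + D/f = 1 + 25/6.5 = 4.846.

4.8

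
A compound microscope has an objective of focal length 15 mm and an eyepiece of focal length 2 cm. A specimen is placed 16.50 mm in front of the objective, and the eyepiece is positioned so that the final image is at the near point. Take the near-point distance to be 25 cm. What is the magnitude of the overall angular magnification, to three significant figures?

Convert to cm: f_obj = 15 mm = 1.5 cm; d_o = 16.50 mm = 1.65 cm.
Objective: 1/d_i = 1/f_obj - 1/d_o = 1/1.5 - 1/1.65 = 0.06061 cm^-1, so d_i = 16.500 cm.
m_obj = -d_i/d_o = -16.500/1.65 = -10.000.
Eyepiece angular magnification (image at near point): M_eye = 1 + D/f_e = 1 + 25/2 = 13.500.
Overall M = m_obj x M_eye = (-10.000)(13.500) = -135.00.
|M| = 135.00.

135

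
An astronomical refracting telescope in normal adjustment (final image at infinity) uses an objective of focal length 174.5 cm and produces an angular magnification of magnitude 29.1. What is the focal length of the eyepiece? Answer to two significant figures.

6.0 cm

|M| = f_obj/f_eye, so f_eye = f_obj/|M| = 174.5/29.1 = 5.997 cm.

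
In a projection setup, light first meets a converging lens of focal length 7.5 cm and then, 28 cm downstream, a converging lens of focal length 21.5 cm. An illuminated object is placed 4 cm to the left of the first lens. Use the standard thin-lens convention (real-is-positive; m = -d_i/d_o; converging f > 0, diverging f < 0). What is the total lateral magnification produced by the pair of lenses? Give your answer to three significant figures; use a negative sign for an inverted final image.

Applying the thin-lens equation to the first lens, 1/7.5 = 1/4 + 1/d_i1, which gives d_i1 = -8.571 cm.
Its lateral magnification is m_1 = -d_i1/d_o1 = -(-8.571)/4 = 2.1429.
With d_i1 < 0 the first image is virtual and lies on the object side; the object distance for lens 2 is d_o2 = 28 - (-8.571) = 36.571 cm.
Applying the thin-lens equation again with f_2 = 21.5 cm and d_o2 = 36.571 cm gives d_i2 = 52.171 cm.
m_2 = -(52.171)/(36.571) = -1.4265.
The system's lateral magnification is m_1 m_2 = (2.1429)(-1.4265) = -3.0569.

-3.06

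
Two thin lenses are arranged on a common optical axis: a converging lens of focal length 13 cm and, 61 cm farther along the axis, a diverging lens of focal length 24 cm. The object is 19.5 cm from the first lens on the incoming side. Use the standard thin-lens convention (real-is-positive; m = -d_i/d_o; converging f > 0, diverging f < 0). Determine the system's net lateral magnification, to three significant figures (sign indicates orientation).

-1.04

Lens 1: 1/d_i1 = 1/f_1 - 1/d_o1 = 1/13 - 1/19.5 = 0.02564 cm^-1, so d_i1 = 39.000 cm.
m_1 = -(39.000)/19.5 = -2.0000.
Object distance for lens 2: d_o2 = 61 - 39.000 = 22.000 cm.
Lens 2: 1/d_i2 = 1/f_2 - 1/d_o2 = 1/(-24) - 1/(22.000) = -0.08712 cm^-1, so d_i2 = -11.478 cm.
m_2 = -(-11.478)/(22.000) = 0.5217.
Overall magnification: m = m_1 m_2 = -1.0435.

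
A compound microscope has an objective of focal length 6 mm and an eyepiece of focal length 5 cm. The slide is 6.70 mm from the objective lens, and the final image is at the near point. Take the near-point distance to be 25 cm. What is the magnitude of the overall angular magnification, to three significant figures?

51.4

Convert to cm: f_obj = 6 mm = 0.6 cm; d_o = 6.70 mm = 0.67 cm.
Objective: 1/d_i = 1/f_obj - 1/d_o = 1/0.6 - 1/0.67 = 0.17413 cm^-1, so d_i = 5.743 cm.
m_obj = -d_i/d_o = -5.743/0.67 = -8.571.
Eyepiece angular magnification (image at near point): M_eye = 1 + D/f_e = 1 + 25/5 = 6.000.
Overall M = m_obj x M_eye = (-8.571)(6.000) = -51.43.
|M| = 51.43.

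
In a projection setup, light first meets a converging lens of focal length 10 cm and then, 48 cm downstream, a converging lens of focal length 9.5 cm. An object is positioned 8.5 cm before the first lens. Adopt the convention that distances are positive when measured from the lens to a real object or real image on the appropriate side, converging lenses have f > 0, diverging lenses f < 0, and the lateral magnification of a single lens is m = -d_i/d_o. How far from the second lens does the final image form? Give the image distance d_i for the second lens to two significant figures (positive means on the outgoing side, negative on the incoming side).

10 cm

Applying the thin-lens equation to the first lens, 1/10 = 1/8.5 + 1/d_i1, which gives d_i1 = -56.667 cm.
With d_i1 < 0 the first image is virtual and lies on the object side; the object distance for lens 2 is d_o2 = 48 - (-56.667) = 104.667 cm.
Applying the thin-lens equation again with f_2 = 9.5 cm and d_o2 = 104.667 cm gives d_i2 = 10.448 cm.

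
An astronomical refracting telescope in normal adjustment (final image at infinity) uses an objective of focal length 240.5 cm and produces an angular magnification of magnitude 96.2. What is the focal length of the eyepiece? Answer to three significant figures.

|M| = f_obj/f_eye, so f_eye = f_obj/|M| = 240.5/96.2 = 2.500 cm.

2.50 cm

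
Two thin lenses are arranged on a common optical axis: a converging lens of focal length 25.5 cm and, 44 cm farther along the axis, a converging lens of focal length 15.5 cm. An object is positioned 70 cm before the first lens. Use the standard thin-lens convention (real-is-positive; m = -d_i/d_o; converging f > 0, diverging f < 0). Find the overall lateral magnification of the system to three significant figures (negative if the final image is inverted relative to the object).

Lens 1: 1/d_i1 = 1/f_1 - 1/d_o1 = 1/25.5 - 1/70 = 0.02493 cm^-1, so d_i1 = 40.112 cm.
m_1 = -(40.112)/70 = -0.5730.
That image sits 3.888 cm in front of the second lens, so d_o2 = 3.888 cm.
Lens 2: 1/d_i2 = 1/f_2 - 1/d_o2 = 1/15.5 - 1/(3.888) = -0.19271 cm^-1, so d_i2 = -5.189 cm.
m_2 = -(-5.189)/(3.888) = 1.3348.
Overall magnification: m = m_1 m_2 = -0.7649.

-0.765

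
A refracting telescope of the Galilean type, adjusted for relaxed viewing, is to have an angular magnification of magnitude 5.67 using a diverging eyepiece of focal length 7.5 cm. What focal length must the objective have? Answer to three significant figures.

|M| = f_obj/|f_eye|, so f_obj = |M| x |f_eye| = 5.67 x 7.5 = 42.525 cm.

42.5 cm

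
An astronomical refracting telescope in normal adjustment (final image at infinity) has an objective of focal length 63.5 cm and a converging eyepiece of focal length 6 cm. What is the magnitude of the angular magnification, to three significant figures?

|M| = f_obj/|f_eye| = 63.5/6 = 10.583.

10.6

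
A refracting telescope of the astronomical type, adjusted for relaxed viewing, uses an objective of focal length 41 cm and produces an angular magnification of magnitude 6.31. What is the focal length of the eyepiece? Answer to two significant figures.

|M| = f_obj/f_eye, so f_eye = f_obj/|M| = 41/6.31 = 6.498 cm.

6.5 cm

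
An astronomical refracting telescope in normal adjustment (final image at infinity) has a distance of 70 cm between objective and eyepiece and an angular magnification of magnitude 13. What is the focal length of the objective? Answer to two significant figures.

In normal adjustment the tube length equals f_obj + f_eye and |M| = f_obj/f_eye.
So f_obj = 13 f_eye and 13 f_eye + f_eye = 70 cm, giving f_eye = 70/14 = 5.000 cm and f_obj = 65.000 cm.

65 cm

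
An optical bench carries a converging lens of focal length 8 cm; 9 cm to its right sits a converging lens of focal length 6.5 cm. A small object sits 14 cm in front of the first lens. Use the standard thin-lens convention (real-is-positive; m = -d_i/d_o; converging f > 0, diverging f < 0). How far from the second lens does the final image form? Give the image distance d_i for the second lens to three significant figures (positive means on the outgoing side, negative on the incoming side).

3.89 cm

Applying the thin-lens equation to the first lens, 1/8 = 1/14 + 1/d_i1, which gives d_i1 = 18.667 cm.
Since 18.667 cm > 9 cm, the first image lies past the second lens and serves as a virtual object: d_o2 = L - d_i1 = -9.667 cm.
Applying the thin-lens equation again with f_2 = 6.5 cm and d_o2 = -9.667 cm gives d_i2 = 3.887 cm.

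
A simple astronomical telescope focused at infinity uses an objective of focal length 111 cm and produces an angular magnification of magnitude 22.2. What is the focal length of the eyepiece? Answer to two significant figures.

5.0 cm

|M| = f_obj/f_eye, so f_eye = f_obj/|M| = 111/22.2 = 5.000 cm.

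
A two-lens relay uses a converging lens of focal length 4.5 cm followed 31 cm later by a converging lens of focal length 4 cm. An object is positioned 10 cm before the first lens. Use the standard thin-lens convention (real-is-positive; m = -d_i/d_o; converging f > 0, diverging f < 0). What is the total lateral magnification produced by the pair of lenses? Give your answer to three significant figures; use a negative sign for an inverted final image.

0.174

Applying the thin-lens equation to the first lens, 1/4.5 = 1/10 + 1/d_i1, which gives d_i1 = 8.182 cm.
Its lateral magnification is m_1 = -d_i1/d_o1 = -(8.182)/10 = -0.8182.
Object distance for lens 2: d_o2 = 31 - 8.182 = 22.818 cm.
Applying the thin-lens equation again with f_2 = 4 cm and d_o2 = 22.818 cm gives d_i2 = 4.850 cm.
m_2 = -(4.850)/(22.818) = -0.2126.
Total m = m_1 x m_2 = (-0.8182)(-0.2126) = 0.1739.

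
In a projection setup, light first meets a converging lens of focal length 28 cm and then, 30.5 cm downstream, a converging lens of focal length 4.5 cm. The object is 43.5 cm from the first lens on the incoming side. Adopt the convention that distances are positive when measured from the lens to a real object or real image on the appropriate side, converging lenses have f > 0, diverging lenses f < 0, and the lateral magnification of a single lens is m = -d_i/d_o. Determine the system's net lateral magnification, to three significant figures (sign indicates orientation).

Applying the thin-lens equation to the first lens, 1/28 = 1/43.5 + 1/d_i1, which gives d_i1 = 78.581 cm.
Its lateral magnification is m_1 = -d_i1/d_o1 = -(78.581)/43.5 = -1.8065.
This image would form 78.581 cm past lens 1, i.e. 48.081 cm beyond lens 2, so it is a virtual object for lens 2: d_o2 = 30.5 - 78.581 = -48.081 cm.
Applying the thin-lens equation again with f_2 = 4.5 cm and d_o2 = -48.081 cm gives d_i2 = 4.115 cm.
m_2 = -(4.115)/(-48.081) = 0.0856.
Overall magnification: m = m_1 m_2 = -0.1546.

-0.155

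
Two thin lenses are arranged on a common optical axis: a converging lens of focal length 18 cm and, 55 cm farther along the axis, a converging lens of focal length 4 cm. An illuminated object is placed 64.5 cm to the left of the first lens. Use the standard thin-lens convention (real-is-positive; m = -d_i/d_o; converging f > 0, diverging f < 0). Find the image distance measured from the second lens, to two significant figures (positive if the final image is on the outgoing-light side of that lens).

4.6 cm

First lens: d_i1 = 1/(1/18 - 1/64.5) = 24.968 cm.
That image sits 30.032 cm in front of the second lens, so d_o2 = 30.032 cm.
Second lens: d_i2 = 1/(1/4 - 1/(30.032)) = 4.615 cm.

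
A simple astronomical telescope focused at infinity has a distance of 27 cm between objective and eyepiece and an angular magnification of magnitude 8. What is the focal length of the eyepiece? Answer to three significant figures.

In normal adjustment the tube length equals f_obj + f_eye and |M| = f_obj/f_eye.
So f_obj = 8 f_eye and 8 f_eye + f_eye = 27 cm, giving f_eye = 27/9 = 3.000 cm and f_obj = 24.000 cm.

3.00 cm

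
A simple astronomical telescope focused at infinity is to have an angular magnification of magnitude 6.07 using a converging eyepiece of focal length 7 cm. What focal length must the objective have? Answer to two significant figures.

42 cm

|M| = f_obj/|f_eye|, so f_obj = |M| x |f_eye| = 6.07 x 7 = 42.490 cm.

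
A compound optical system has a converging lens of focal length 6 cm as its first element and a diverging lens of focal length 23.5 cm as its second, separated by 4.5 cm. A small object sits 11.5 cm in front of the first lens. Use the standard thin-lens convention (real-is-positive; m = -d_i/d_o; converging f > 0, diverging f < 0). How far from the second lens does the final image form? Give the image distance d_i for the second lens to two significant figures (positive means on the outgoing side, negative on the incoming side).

Lens 1: 1/d_i1 = 1/f_1 - 1/d_o1 = 1/6 - 1/11.5 = 0.07971 cm^-1, so d_i1 = 12.545 cm.
Since 12.545 cm > 4.5 cm, the first image lies past the second lens and serves as a virtual object: d_o2 = L - d_i1 = -8.045 cm.
Lens 2: 1/d_i2 = 1/f_2 - 1/d_o2 = 1/(-23.5) - 1/(-8.045) = 0.08174 cm^-1, so d_i2 = 12.234 cm.

12 cm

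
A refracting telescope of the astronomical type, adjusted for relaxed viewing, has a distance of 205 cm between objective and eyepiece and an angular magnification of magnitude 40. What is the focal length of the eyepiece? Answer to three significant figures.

In normal adjustment the tube length equals f_obj + f_eye and |M| = f_obj/f_eye.
So f_obj = 40 f_eye and 40 f_eye + f_eye = 205 cm, giving f_eye = 205/41 = 5.000 cm and f_obj = 200.000 cm.

5.00 cm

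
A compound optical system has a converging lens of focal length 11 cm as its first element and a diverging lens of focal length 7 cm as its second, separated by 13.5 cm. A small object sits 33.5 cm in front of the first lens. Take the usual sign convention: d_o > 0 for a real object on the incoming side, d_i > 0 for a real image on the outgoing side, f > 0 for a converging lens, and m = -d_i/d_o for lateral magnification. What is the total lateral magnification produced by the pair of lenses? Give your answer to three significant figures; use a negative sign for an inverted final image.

-0.830

First lens: d_i1 = 1/(1/11 - 1/33.5) = 16.378 cm.
m_1 = -(16.378)/33.5 = -0.4889.
Since 16.378 cm > 13.5 cm, the first image lies past the second lens and serves as a virtual object: d_o2 = L - d_i1 = -2.878 cm.
Second lens: d_i2 = 1/(1/(-7) - 1/(-2.878)) = 4.887 cm.
m_2 = -(4.887)/(-2.878) = 1.6981.
Total m = m_1 x m_2 = (-0.4889)(1.6981) = -0.8302.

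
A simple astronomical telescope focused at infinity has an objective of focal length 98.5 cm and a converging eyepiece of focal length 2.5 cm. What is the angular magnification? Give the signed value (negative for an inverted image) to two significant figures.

-39

M = -f_obj/f_eye = -98.5/(2.5) = -39.400.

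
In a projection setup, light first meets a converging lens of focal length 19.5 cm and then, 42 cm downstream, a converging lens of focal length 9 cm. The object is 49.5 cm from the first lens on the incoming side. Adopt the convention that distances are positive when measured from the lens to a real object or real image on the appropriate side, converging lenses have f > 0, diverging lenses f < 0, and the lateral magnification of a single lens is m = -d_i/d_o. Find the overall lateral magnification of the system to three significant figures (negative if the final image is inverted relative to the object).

7.09

Lens 1: 1/d_i1 = 1/f_1 - 1/d_o1 = 1/19.5 - 1/49.5 = 0.03108 cm^-1, so d_i1 = 32.175 cm.
m_1 = -(32.175)/49.5 = -0.6500.
Object distance for lens 2: d_o2 = 42 - 32.175 = 9.825 cm.
Lens 2: 1/d_i2 = 1/f_2 - 1/d_o2 = 1/9 - 1/(9.825) = 0.00933 cm^-1, so d_i2 = 107.182 cm.
m_2 = -(107.182)/(9.825) = -10.9091.
The system's lateral magnification is m_1 m_2 = (-0.6500)(-10.9091) = 7.0909.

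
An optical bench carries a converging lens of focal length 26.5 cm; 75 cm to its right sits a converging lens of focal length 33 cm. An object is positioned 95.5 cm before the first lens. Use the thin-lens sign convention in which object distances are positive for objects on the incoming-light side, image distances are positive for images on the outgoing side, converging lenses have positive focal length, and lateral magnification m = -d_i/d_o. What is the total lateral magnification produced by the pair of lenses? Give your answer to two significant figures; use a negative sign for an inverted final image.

First lens: d_i1 = 1/(1/26.5 - 1/95.5) = 36.678 cm.
m_1 = -(36.678)/95.5 = -0.3841.
Object distance for lens 2: d_o2 = 75 - 36.678 = 38.322 cm.
Second lens: d_i2 = 1/(1/33 - 1/(38.322)) = 237.604 cm.
m_2 = -(237.604)/(38.322) = -6.2001.
The system's lateral magnification is m_1 m_2 = (-0.3841)(-6.2001) = 2.3812.

2.4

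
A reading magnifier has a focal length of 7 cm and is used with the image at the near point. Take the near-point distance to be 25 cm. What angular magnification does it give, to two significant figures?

M = 1 + D/f = 1 + 25/7 = 4.571.

4.6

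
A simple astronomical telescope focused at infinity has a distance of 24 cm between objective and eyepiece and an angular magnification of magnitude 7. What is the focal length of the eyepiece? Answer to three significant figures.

3.00 cm

In normal adjustment the tube length equals f_obj + f_eye and |M| = f_obj/f_eye.
So f_obj = 7 f_eye and 7 f_eye + f_eye = 24 cm, giving f_eye = 24/8 = 3.000 cm and f_obj = 21.000 cm.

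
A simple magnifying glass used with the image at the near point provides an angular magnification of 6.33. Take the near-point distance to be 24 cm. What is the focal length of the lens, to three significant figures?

4.50 cm

For the image at the near point, M = 1 + D/f.
f = D/(M - 1) = 24/(6.33 - 1) = 4.503 cm.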